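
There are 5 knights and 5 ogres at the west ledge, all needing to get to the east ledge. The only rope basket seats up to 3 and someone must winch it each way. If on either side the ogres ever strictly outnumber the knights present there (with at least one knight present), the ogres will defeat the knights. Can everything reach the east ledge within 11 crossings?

Yes — this plan uses 11 crossings (≤ 11):
1. 2 ogres → the east ledge.  (the west ledge: 5K 3O; the east ledge: 0K 2O)
2. 1 ogre ← the west ledge.  (the west ledge: 5K 4O; the east ledge: 0K 1O)
3. 3 ogres → the east ledge.  (the west ledge: 5K 1O; the east ledge: 0K 4O)
4. 1 ogre ← the west ledge.  (the west ledge: 5K 2O; the east ledge: 0K 3O)
5. 3 knights → the east ledge.  (the west ledge: 2K 2O; the east ledge: 3K 3O)
6. 1 knight and 1 ogre ← the west ledge.  (the west ledge: 3K 3O; the east ledge: 2K 2O)
7. 3 knights → the east ledge.  (the west ledge: 0K 3O; the east ledge: 5K 2O)
8. 1 ogre ← the west ledge.  (the west ledge: 0K 4O; the east ledge: 5K 1O)
9. 2 ogres → the east ledge.  (the west ledge: 0K 2O; the east ledge: 5K 3O)
10. 1 ogre ← the west ledge.  (the west ledge: 0K 3O; the east ledge: 5K 2O)
11. 3 ogres → the east ledge.  (the west ledge: 0K 0O; the east ledge: 5K 5O)

Yes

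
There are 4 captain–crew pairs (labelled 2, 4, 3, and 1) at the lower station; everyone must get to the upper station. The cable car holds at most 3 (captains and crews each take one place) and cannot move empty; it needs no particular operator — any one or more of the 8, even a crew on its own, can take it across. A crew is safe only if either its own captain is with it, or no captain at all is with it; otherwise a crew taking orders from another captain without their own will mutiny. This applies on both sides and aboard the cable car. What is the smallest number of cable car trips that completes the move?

9

Counting alone: each trip to the upper station takes at most 3 across and each return brings at least 1 back, so after t trips out (and t−1 returns) at most 3t − (t−1) of the 8 are across; that first reaches 8 at t = 4, so at least 7 crossings are needed.
The safety rule pushes this higher. Following every safe sequence of crossings, the most of the 8 that can be at the upper station as the cable car arrives there on crossing 7 is 7 — never all 8.
So no plan with fewer than 9 crossings exists, and this one achieves 9:
1. captain 2 and crew 2 cross → the upper station.
2. captain 2 crosses ← the lower station.
3. captain 2, captain 4, and crew 4 cross → the upper station.
4. captain 2 and crew 2 cross ← the lower station.
5. captain 1, captain 2, and captain 3 cross → the upper station.
6. crew 4 crosses ← the lower station.
7. crew 2 and crew 4 cross → the upper station.
8. crew 2 crosses ← the lower station.
9. crew 1, crew 2, and crew 3 cross → the upper station.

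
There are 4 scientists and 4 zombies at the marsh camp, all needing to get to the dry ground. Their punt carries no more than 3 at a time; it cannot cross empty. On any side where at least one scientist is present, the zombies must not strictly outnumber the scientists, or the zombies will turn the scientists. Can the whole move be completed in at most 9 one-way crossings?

Yes — this plan uses 9 crossings (≤ 9):
1. 2 zombies → the dry ground.  (the marsh camp: 4S 2Z; the dry ground: 0S 2Z)
2. 1 zombie ← the marsh camp.  (the marsh camp: 4S 3Z; the dry ground: 0S 1Z)
3. 3 zombies → the dry ground.  (the marsh camp: 4S 0Z; the dry ground: 0S 4Z)
4. 1 zombie ← the marsh camp.  (the marsh camp: 4S 1Z; the dry ground: 0S 3Z)
5. 3 scientists → the dry ground.  (the marsh camp: 1S 1Z; the dry ground: 3S 3Z)
6. 1 scientist and 1 zombie ← the marsh camp.  (the marsh camp: 2S 2Z; the dry ground: 2S 2Z)
7. 2 scientists → the dry ground.  (the marsh camp: 0S 2Z; the dry ground: 4S 2Z)
8. 1 zombie ← the marsh camp.  (the marsh camp: 0S 3Z; the dry ground: 4S 1Z)
9. 3 zombies → the dry ground.  (the marsh camp: 0S 0Z; the dry ground: 4S 4Z)

Yes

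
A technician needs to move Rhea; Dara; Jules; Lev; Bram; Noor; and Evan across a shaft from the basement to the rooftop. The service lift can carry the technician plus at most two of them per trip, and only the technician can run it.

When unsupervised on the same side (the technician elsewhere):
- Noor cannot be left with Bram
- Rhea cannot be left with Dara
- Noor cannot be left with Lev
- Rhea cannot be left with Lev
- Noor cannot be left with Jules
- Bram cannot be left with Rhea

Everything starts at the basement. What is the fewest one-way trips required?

Counting alone: the technician can take at most 2 across per trip to the rooftop, so moving all 7 needs at least 4 loaded trips out, with a return between consecutive ones — at least 7 crossings.
The safety rule pushes this higher. Following every safe sequence of crossings, the most of the 7 that can be at the rooftop as the service lift arrives there on crossing 7 is 6 — never all 7.
So no plan with fewer than 9 crossings exists, and this one achieves 9:
1. Technician goes to the rooftop with Noor and Rhea.  [the basement: Bram, Dara, Evan, Jules, Lev | the rooftop: Noor, Rhea]
2. Technician goes back to the basement alone.  [the basement: Bram, Dara, Evan, Jules, Lev | the rooftop: Noor, Rhea]
3. Technician goes to the rooftop with Dara.  [the basement: Bram, Evan, Jules, Lev | the rooftop: Dara, Noor, Rhea]
4. Technician goes back to the basement with Rhea.  [the basement: Bram, Evan, Jules, Lev, Rhea | the rooftop: Dara, Noor]
5. Technician goes to the rooftop with Bram and Lev.  [the basement: Evan, Jules, Rhea | the rooftop: Bram, Dara, Lev, Noor]
6. Technician goes back to the basement with Noor.  [the basement: Evan, Jules, Noor, Rhea | the rooftop: Bram, Dara, Lev]
7. Technician goes to the rooftop with Evan and Jules.  [the basement: Noor, Rhea | the rooftop: Bram, Dara, Evan, Jules, Lev]
8. Technician goes back to the basement alone.  [the basement: Noor, Rhea | the rooftop: Bram, Dara, Evan, Jules, Lev]
9. Technician goes to the rooftop with Noor and Rhea.  [the basement: — | the rooftop: Bram, Dara, Evan, Jules, Lev, Noor, Rhea]

9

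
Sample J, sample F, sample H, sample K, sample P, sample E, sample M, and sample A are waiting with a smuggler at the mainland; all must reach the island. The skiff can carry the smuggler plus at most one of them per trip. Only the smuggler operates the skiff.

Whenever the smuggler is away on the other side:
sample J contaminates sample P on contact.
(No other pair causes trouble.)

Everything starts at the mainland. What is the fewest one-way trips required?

15

Counting alone: the smuggler can take at most 1 across per trip to the island, so moving all 8 needs at least 8 loaded trips out, with a return between consecutive ones — at least 15 crossings.
The plan below uses exactly 15 crossings, so it is optimal:
1. Smuggler goes to the island with sample J.  [the mainland: sample A, sample E, sample F, sample H, sample K, sample M, sample P | the island: sample J]
2. Smuggler goes back to the mainland alone.  [the mainland: sample A, sample E, sample F, sample H, sample K, sample M, sample P | the island: sample J]
3. Smuggler goes to the island with sample F.  [the mainland: sample A, sample E, sample H, sample K, sample M, sample P | the island: sample F, sample J]
4. Smuggler goes back to the mainland alone.  [the mainland: sample A, sample E, sample H, sample K, sample M, sample P | the island: sample F, sample J]
5. Smuggler goes to the island with sample H.  [the mainland: sample A, sample E, sample K, sample M, sample P | the island: sample F, sample H, sample J]
6. Smuggler goes back to the mainland alone.  [the mainland: sample A, sample E, sample K, sample M, sample P | the island: sample F, sample H, sample J]
7. Smuggler goes to the island with sample K.  [the mainland: sample A, sample E, sample M, sample P | the island: sample F, sample H, sample J, sample K]
8. Smuggler goes back to the mainland alone.  [the mainland: sample A, sample E, sample M, sample P | the island: sample F, sample H, sample J, sample K]
9. Smuggler goes to the island with sample E.  [the mainland: sample A, sample M, sample P | the island: sample E, sample F, sample H, sample J, sample K]
10. Smuggler goes back to the mainland alone.  [the mainland: sample A, sample M, sample P | the island: sample E, sample F, sample H, sample J, sample K]
11. Smuggler goes to the island with sample M.  [the mainland: sample A, sample P | the island: sample E, sample F, sample H, sample J, sample K, sample M]
12. Smuggler goes back to the mainland alone.  [the mainland: sample A, sample P | the island: sample E, sample F, sample H, sample J, sample K, sample M]
13. Smuggler goes to the island with sample A.  [the mainland: sample P | the island: sample A, sample E, sample F, sample H, sample J, sample K, sample M]
14. Smuggler goes back to the mainland alone.  [the mainland: sample P | the island: sample A, sample E, sample F, sample H, sample J, sample K, sample M]
15. Smuggler goes to the island with sample P.  [the mainland: — | the island: sample A, sample E, sample F, sample H, sample J, sample K, sample M, sample P]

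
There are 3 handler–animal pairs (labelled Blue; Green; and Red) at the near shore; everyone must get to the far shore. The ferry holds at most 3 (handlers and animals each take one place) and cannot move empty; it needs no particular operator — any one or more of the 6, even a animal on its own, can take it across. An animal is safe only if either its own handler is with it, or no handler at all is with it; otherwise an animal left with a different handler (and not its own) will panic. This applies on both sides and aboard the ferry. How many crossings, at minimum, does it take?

Counting alone: each trip to the far shore takes at most 3 across and each return brings at least 1 back, so after t trips out (and t−1 returns) at most 3t − (t−1) of the 6 are across; that first reaches 6 at t = 3, so at least 5 crossings are needed.
The plan below uses exactly 5 crossings, so it is optimal:
1. animal Blue and handler Blue cross → the far shore.
2. handler Blue crosses ← the near shore.
3. handler Blue, handler Green, and handler Red cross → the far shore.
4. animal Blue crosses ← the near shore.
5. animal Blue, animal Green, and animal Red cross → the far shore.

5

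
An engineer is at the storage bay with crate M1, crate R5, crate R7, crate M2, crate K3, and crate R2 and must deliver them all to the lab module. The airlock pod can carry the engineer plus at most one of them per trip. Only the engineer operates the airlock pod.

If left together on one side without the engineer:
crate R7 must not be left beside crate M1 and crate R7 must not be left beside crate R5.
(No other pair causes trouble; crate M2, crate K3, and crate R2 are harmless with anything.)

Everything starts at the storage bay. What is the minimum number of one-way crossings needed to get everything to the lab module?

13

Counting alone: the engineer can take at most 1 across per trip to the lab module, so moving all 6 needs at least 6 loaded trips out, with a return between consecutive ones — at least 11 crossings.
The safety rule pushes this higher. Following every safe sequence of crossings, the most of the 6 that can be at the lab module as the airlock pod arrives there on crossing 11 is 5 — never all 6.
So no plan with fewer than 13 crossings exists, and this one achieves 13:
1. Engineer goes to the lab module with crate R7.
2. Engineer goes back to the storage bay alone.
3. Engineer goes to the lab module with crate M1.
4. Engineer goes back to the storage bay with crate R7.
5. Engineer goes to the lab module with crate R5.
6. Engineer goes back to the storage bay alone.
7. Engineer goes to the lab module with crate M2.
8. Engineer goes back to the storage bay alone.
9. Engineer goes to the lab module with crate K3.
10. Engineer goes back to the storage bay alone.
11. Engineer goes to the lab module with crate R2.
12. Engineer goes back to the storage bay alone.
13. Engineer goes to the lab module with crate R7.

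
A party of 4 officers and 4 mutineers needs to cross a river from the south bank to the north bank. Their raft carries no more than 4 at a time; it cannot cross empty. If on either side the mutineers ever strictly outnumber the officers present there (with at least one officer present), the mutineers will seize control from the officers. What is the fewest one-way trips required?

5

Counting alone: each trip to the north bank takes at most 4 across and each return brings at least 1 back, so after t trips out (and t−1 returns) at most 4t − (t−1) of the 8 are across; that first reaches 8 at t = 3, so at least 5 crossings are needed.
The plan below uses exactly 5 crossings, so it is optimal:
1. 2 mutineers → the north bank.  (the south bank: 4O 2M; the north bank: 0O 2M)
2. 1 mutineer ← the south bank.  (the south bank: 4O 3M; the north bank: 0O 1M)
3. 4 officers → the north bank.  (the south bank: 0O 3M; the north bank: 4O 1M)
4. 1 mutineer ← the south bank.  (the south bank: 0O 4M; the north bank: 4O 0M)
5. 4 mutineers → the north bank.  (the south bank: 0O 0M; the north bank: 4O 4M)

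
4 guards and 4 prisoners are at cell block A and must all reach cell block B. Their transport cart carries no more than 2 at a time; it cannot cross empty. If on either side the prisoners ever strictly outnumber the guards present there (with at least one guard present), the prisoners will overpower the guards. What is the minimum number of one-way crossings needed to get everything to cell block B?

impossible

Following every safe sequence of crossings from the start, the most of the 8 that can be at cell block B as the transport cart arrives there on crossings 1, 3, 5 is 2, 3, 4 respectively; the best ever achieved is 4 of 8.
From crossing 7 on, no configuration arises that was not already reachable earlier: only 11 distinct safe configurations (who is on which side, and where the transport cart is) can ever be reached, none of them has everyone across, and every continuation just revisits them. They are: 0 guards + 0 prisoners across (transport cart back at the start); 0 guards + 1 prisoner across (transport cart there); 0 guards + 1 prisoner across (transport cart back at the start); 0 guards + 2 prisoners across (transport cart there); 0 guards + 2 prisoners across (transport cart back at the start); 0 guards + 3 prisoners across (transport cart there); 0 guards + 3 prisoners across (transport cart back at the start); 0 guards + 4 prisoners across (transport cart there); 1 guard + 1 prisoner across (transport cart there); 1 guard + 1 prisoner across (transport cart back at the start); 2 guards + 2 prisoners across (transport cart there). So no valid plan exists.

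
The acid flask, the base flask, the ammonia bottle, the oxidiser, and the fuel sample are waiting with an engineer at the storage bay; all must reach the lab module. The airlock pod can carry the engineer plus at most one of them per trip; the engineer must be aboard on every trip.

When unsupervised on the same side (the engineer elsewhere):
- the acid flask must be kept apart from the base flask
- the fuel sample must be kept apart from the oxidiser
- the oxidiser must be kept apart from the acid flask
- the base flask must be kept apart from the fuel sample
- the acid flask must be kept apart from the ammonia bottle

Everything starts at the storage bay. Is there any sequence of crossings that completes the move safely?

No

Whatever the first load, the items left behind include a forbidden pair without the engineer. No opening move is safe, so no plan exists.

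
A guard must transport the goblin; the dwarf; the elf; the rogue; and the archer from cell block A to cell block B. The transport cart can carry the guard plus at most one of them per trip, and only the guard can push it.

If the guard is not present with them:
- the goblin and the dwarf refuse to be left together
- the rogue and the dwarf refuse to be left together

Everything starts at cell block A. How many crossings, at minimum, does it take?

11

Counting alone: the guard can take at most 1 across per trip to cell block B, so moving all 5 needs at least 5 loaded trips out, with a return between consecutive ones — at least 9 crossings.
The safety rule pushes this higher. Following every safe sequence of crossings, the most of the 5 that can be at cell block B as the transport cart arrives there on crossing 9 is 4 — never all 5.
So no plan with fewer than 11 crossings exists, and this one achieves 11:
1. Guard goes to cell block B with the dwarf.
2. Guard goes back to cell block A alone.
3. Guard goes to cell block B with the goblin.
4. Guard goes back to cell block A with the dwarf.
5. Guard goes to cell block B with the rogue.
6. Guard goes back to cell block A alone.
7. Guard goes to cell block B with the elf.
8. Guard goes back to cell block A alone.
9. Guard goes to cell block B with the archer.
10. Guard goes back to cell block A alone.
11. Guard goes to cell block B with the dwarf.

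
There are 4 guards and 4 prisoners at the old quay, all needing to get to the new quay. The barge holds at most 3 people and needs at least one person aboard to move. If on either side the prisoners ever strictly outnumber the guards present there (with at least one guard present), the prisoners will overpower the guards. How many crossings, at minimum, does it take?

Counting alone: each trip to the new quay takes at most 3 across and each return brings at least 1 back, so after t trips out (and t−1 returns) at most 3t − (t−1) of the 8 are across; that first reaches 8 at t = 4, so at least 7 crossings are needed.
The safety rule pushes this higher. Following every safe sequence of crossings, the most of the 8 that can be at the new quay as the barge arrives there on crossing 7 is 7 — never all 8.
So no plan with fewer than 9 crossings exists, and this one achieves 9:
1. 2 prisoners → the new quay.  (the old quay: 4G 2P; the new quay: 0G 2P)
2. 1 prisoner ← the old quay.  (the old quay: 4G 3P; the new quay: 0G 1P)
3. 3 prisoners → the new quay.  (the old quay: 4G 0P; the new quay: 0G 4P)
4. 1 prisoner ← the old quay.  (the old quay: 4G 1P; the new quay: 0G 3P)
5. 3 guards → the new quay.  (the old quay: 1G 1P; the new quay: 3G 3P)
6. 1 guard and 1 prisoner ← the old quay.  (the old quay: 2G 2P; the new quay: 2G 2P)
7. 2 guards → the new quay.  (the old quay: 0G 2P; the new quay: 4G 2P)
8. 1 prisoner ← the old quay.  (the old quay: 0G 3P; the new quay: 4G 1P)
9. 3 prisoners → the new quay.  (the old quay: 0G 0P; the new quay: 4G 4P)

9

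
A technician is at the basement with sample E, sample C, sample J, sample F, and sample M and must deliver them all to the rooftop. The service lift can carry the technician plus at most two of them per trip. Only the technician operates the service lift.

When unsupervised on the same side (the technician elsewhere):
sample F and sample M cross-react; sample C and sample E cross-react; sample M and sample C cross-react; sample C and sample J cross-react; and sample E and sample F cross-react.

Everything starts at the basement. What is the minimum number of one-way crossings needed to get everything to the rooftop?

Counting alone: the technician can take at most 2 across per trip to the rooftop, so moving all 5 needs at least 3 loaded trips out, with a return between consecutive ones — at least 5 crossings.
The safety rule pushes this higher. Following every safe sequence of crossings, the most of the 5 that can be at the rooftop as the service lift arrives there on crossing 5 is 4 — never all 5.
So no plan with fewer than 7 crossings exists, and this one achieves 7:
1. Technician goes to the rooftop with sample C and sample F.
2. Technician goes back to the basement alone.
3. Technician goes to the rooftop with sample E.
4. Technician goes back to the basement with sample C and sample F.
5. Technician goes to the rooftop with sample J and sample M.
6. Technician goes back to the basement alone.
7. Technician goes to the rooftop with sample C and sample F.

7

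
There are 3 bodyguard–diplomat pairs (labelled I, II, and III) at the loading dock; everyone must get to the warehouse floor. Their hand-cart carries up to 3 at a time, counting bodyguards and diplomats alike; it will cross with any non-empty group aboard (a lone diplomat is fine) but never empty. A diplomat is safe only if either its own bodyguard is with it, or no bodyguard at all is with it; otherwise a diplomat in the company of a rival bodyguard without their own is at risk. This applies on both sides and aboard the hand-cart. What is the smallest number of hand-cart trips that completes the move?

5

Counting alone: each trip to the warehouse floor takes at most 3 across and each return brings at least 1 back, so after t trips out (and t−1 returns) at most 3t − (t−1) of the 6 are across; that first reaches 6 at t = 3, so at least 5 crossings are needed.
The plan below uses exactly 5 crossings, so it is optimal:
1. bodyguard I and diplomat I cross → the warehouse floor.
2. bodyguard I crosses ← the loading dock.
3. bodyguard I, bodyguard II, and bodyguard III cross → the warehouse floor.
4. diplomat I crosses ← the loading dock.
5. diplomat I, diplomat II, and diplomat III cross → the warehouse floor.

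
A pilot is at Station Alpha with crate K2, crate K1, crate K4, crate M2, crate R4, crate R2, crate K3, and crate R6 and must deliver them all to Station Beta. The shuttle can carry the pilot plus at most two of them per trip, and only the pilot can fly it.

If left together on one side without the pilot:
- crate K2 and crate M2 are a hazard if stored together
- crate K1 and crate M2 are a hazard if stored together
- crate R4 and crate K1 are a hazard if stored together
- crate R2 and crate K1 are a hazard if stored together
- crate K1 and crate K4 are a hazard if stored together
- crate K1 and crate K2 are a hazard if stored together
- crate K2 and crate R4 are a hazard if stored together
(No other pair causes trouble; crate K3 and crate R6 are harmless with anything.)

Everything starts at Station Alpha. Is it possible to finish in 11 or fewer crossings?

Counting alone: the pilot can take at most 2 across per trip to Station Beta, so moving all 8 needs at least 4 loaded trips out, with a return between consecutive ones — at least 7 crossings.
The safety rule pushes this higher. Following every safe sequence of crossings, the most of the 8 that can be at Station Beta as the shuttle arrives there on crossings 7, 9, 11 is 5, 6, 7 respectively — never all 8.
So the move cannot be finished within 11 crossings. (The shortest complete plan takes 13:)
1. Pilot goes to Station Beta with crate K1 and crate K2.  [Station Alpha: crate K3, crate K4, crate M2, crate R2, crate R4, crate R6 | Station Beta: crate K1, crate K2]
2. Pilot goes back to Station Alpha with crate K2.  [Station Alpha: crate K2, crate K3, crate K4, crate M2, crate R2, crate R4, crate R6 | Station Beta: crate K1]
3. Pilot goes to Station Beta with crate K2 and crate K4.  [Station Alpha: crate K3, crate M2, crate R2, crate R4, crate R6 | Station Beta: crate K1, crate K2, crate K4]
4. Pilot goes back to Station Alpha with crate K1.  [Station Alpha: crate K1, crate K3, crate M2, crate R2, crate R4, crate R6 | Station Beta: crate K2, crate K4]
5. Pilot goes to Station Beta with crate K1 and crate R2.  [Station Alpha: crate K3, crate M2, crate R4, crate R6 | Station Beta: crate K1, crate K2, crate K4, crate R2]
6. Pilot goes back to Station Alpha with crate K1.  [Station Alpha: crate K1, crate K3, crate M2, crate R4, crate R6 | Station Beta: crate K2, crate K4, crate R2]
7. Pilot goes to Station Beta with crate K1 and crate K3.  [Station Alpha: crate M2, crate R4, crate R6 | Station Beta: crate K1, crate K2, crate K3, crate K4, crate R2]
8. Pilot goes back to Station Alpha with crate K1.  [Station Alpha: crate K1, crate M2, crate R4, crate R6 | Station Beta: crate K2, crate K3, crate K4, crate R2]
9. Pilot goes to Station Beta with crate K1 and crate R6.  [Station Alpha: crate M2, crate R4 | Station Beta: crate K1, crate K2, crate K3, crate K4, crate R2, crate R6]
10. Pilot goes back to Station Alpha with crate K1.  [Station Alpha: crate K1, crate M2, crate R4 | Station Beta: crate K2, crate K3, crate K4, crate R2, crate R6]
11. Pilot goes to Station Beta with crate M2 and crate R4.  [Station Alpha: crate K1 | Station Beta: crate K2, crate K3, crate K4, crate M2, crate R2, crate R4, crate R6]
12. Pilot goes back to Station Alpha with crate K2.  [Station Alpha: crate K1, crate K2 | Station Beta: crate K3, crate K4, crate M2, crate R2, crate R4, crate R6]
13. Pilot goes to Station Beta with crate K1 and crate K2.  [Station Alpha: — | Station Beta: crate K1, crate K2, crate K3, crate K4, crate M2, crate R2, crate R4, crate R6]

No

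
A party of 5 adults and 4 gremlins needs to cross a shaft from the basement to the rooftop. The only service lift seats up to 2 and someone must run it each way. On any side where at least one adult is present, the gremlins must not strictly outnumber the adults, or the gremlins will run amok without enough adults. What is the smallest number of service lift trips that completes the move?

15

Counting alone: each trip to the rooftop takes at most 2 across and each return brings at least 1 back, so after t trips out (and t−1 returns) at most 2t − (t−1) of the 9 are across; that first reaches 9 at t = 8, so at least 15 crossings are needed.
The plan below uses exactly 15 crossings, so it is optimal:
1. 2 gremlins → the rooftop.  (the basement: 5A 2G; the rooftop: 0A 2G)
2. 1 gremlin ← the basement.  (the basement: 5A 3G; the rooftop: 0A 1G)
3. 2 gremlins → the rooftop.  (the basement: 5A 1G; the rooftop: 0A 3G)
4. 1 gremlin ← the basement.  (the basement: 5A 2G; the rooftop: 0A 2G)
5. 2 adults → the rooftop.  (the basement: 3A 2G; the rooftop: 2A 2G)
6. 1 gremlin ← the basement.  (the basement: 3A 3G; the rooftop: 2A 1G)
7. 1 adult and 1 gremlin → the rooftop.  (the basement: 2A 2G; the rooftop: 3A 2G)
8. 1 adult ← the basement.  (the basement: 3A 2G; the rooftop: 2A 2G)
9. 1 adult and 1 gremlin → the rooftop.  (the basement: 2A 1G; the rooftop: 3A 3G)
10. 1 gremlin ← the basement.  (the basement: 2A 2G; the rooftop: 3A 2G)
11. 1 adult and 1 gremlin → the rooftop.  (the basement: 1A 1G; the rooftop: 4A 3G)
12. 1 adult ← the basement.  (the basement: 2A 1G; the rooftop: 3A 3G)
13. 1 adult and 1 gremlin → the rooftop.  (the basement: 1A 0G; the rooftop: 4A 4G)
14. 1 gremlin ← the basement.  (the basement: 1A 1G; the rooftop: 4A 3G)
15. 1 adult and 1 gremlin → the rooftop.  (the basement: 0A 0G; the rooftop: 5A 4G)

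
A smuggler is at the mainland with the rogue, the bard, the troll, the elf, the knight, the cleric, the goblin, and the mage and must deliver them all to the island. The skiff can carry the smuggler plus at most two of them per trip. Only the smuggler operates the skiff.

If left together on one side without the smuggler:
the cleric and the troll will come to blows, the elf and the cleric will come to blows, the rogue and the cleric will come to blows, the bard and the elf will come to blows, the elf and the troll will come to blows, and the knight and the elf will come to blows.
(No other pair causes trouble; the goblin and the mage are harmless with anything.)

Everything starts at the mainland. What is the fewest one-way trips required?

Counting alone: the smuggler can take at most 2 across per trip to the island, so moving all 8 needs at least 4 loaded trips out, with a return between consecutive ones — at least 7 crossings.
The safety rule pushes this higher. Following every safe sequence of crossings, the most of the 8 that can be at the island as the skiff arrives there on crossings 7, 9, 11 is 5, 6, 7 respectively — never all 8.
So no plan with fewer than 13 crossings exists, and this one achieves 13:
1. Smuggler goes to the island with the cleric and the elf.
2. Smuggler goes back to the mainland with the elf.
3. Smuggler goes to the island with the elf and the rogue.
4. Smuggler goes back to the mainland with the cleric.
5. Smuggler goes to the island with the bard and the troll.
6. Smuggler goes back to the mainland with the elf.
7. Smuggler goes to the island with the elf and the knight.
8. Smuggler goes back to the mainland with the elf.
9. Smuggler goes to the island with the elf and the goblin.
10. Smuggler goes back to the mainland with the elf.
11. Smuggler goes to the island with the elf and the mage.
12. Smuggler goes back to the mainland with the elf.
13. Smuggler goes to the island with the cleric and the elf.

13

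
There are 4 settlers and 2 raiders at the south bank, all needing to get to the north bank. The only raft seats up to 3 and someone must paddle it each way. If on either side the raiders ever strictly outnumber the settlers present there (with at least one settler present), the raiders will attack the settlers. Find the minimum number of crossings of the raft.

5

Counting alone: each trip to the north bank takes at most 3 across and each return brings at least 1 back, so after t trips out (and t−1 returns) at most 3t − (t−1) of the 6 are across; that first reaches 6 at t = 3, so at least 5 crossings are needed.
The plan below uses exactly 5 crossings, so it is optimal:
1. 2 raiders → the north bank.  (the south bank: 4S 0R; the north bank: 0S 2R)
2. 1 raider ← the south bank.  (the south bank: 4S 1R; the north bank: 0S 1R)
3. 2 settlers and 1 raider → the north bank.  (the south bank: 2S 0R; the north bank: 2S 2R)
4. 1 raider ← the south bank.  (the south bank: 2S 1R; the north bank: 2S 1R)
5. 2 settlers and 1 raider → the north bank.  (the south bank: 0S 0R; the north bank: 4S 2R)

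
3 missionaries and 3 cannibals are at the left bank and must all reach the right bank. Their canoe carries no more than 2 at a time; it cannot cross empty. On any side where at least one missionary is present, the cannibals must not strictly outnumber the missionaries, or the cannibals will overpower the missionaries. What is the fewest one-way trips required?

11

Counting alone: each trip to the right bank takes at most 2 across and each return brings at least 1 back, so after t trips out (and t−1 returns) at most 2t − (t−1) of the 6 are across; that first reaches 6 at t = 5, so at least 9 crossings are needed.
The safety rule pushes this higher. Following every safe sequence of crossings, the most of the 6 that can be at the right bank as the canoe arrives there on crossing 9 is 5 — never all 6.
So no plan with fewer than 11 crossings exists, and this one achieves 11:
1. 2 cannibals → the right bank.  (the left bank: 3M 1C; the right bank: 0M 2C)
2. 1 cannibal ← the left bank.  (the left bank: 3M 2C; the right bank: 0M 1C)
3. 2 cannibals → the right bank.  (the left bank: 3M 0C; the right bank: 0M 3C)
4. 1 cannibal ← the left bank.  (the left bank: 3M 1C; the right bank: 0M 2C)
5. 2 missionaries → the right bank.  (the left bank: 1M 1C; the right bank: 2M 2C)
6. 1 missionary and 1 cannibal ← the left bank.  (the left bank: 2M 2C; the right bank: 1M 1C)
7. 2 missionaries → the right bank.  (the left bank: 0M 2C; the right bank: 3M 1C)
8. 1 cannibal ← the left bank.  (the left bank: 0M 3C; the right bank: 3M 0C)
9. 2 cannibals → the right bank.  (the left bank: 0M 1C; the right bank: 3M 2C)
10. 1 cannibal ← the left bank.  (the left bank: 0M 2C; the right bank: 3M 1C)
11. 2 cannibals → the right bank.  (the left bank: 0M 0C; the right bank: 3M 3C)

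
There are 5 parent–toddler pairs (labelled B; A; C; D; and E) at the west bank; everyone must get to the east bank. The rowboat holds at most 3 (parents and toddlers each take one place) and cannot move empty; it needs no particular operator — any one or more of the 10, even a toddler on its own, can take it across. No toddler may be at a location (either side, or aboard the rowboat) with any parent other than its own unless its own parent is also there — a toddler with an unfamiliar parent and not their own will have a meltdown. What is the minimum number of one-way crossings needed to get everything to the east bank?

11

Counting alone: each trip to the east bank takes at most 3 across and each return brings at least 1 back, so after t trips out (and t−1 returns) at most 3t − (t−1) of the 10 are across; that first reaches 10 at t = 5, so at least 9 crossings are needed.
The safety rule pushes this higher. Following every safe sequence of crossings, the most of the 10 that can be at the east bank as the rowboat arrives there on crossing 9 is 9 — never all 10.
So no plan with fewer than 11 crossings exists, and this one achieves 11:
1. parent B and toddler B cross → the east bank.
2. parent B crosses ← the west bank.
3. toddler A, toddler C, and toddler D cross → the east bank.
4. toddler B crosses ← the west bank.
5. parent A, parent C, and parent D cross → the east bank.
6. parent A and toddler A cross ← the west bank.
7. parent A, parent B, and parent E cross → the east bank.
8. toddler C crosses ← the west bank.
9. toddler A and toddler B cross → the east bank.
10. toddler B crosses ← the west bank.
11. toddler B, toddler C, and toddler E cross → the east bank.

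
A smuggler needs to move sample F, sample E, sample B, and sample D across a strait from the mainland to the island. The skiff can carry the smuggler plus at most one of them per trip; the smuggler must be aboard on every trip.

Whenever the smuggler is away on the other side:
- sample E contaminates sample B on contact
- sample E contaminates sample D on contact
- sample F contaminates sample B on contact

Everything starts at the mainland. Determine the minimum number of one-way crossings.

Whatever the first load, the items left behind include a forbidden pair without the smuggler. No opening move is safe, so no plan exists.

impossible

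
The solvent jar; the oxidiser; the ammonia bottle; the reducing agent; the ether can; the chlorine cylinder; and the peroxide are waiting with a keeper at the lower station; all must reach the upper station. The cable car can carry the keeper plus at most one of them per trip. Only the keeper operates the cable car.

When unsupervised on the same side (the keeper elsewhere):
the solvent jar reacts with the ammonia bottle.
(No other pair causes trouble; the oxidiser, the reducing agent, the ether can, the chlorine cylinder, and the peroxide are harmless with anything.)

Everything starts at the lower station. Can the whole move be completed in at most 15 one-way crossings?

Yes — this plan uses 13 crossings (≤ 15):
1. Keeper goes to the upper station with the solvent jar.
2. Keeper goes back to the lower station alone.
3. Keeper goes to the upper station with the oxidiser.
4. Keeper goes back to the lower station alone.
5. Keeper goes to the upper station with the reducing agent.
6. Keeper goes back to the lower station alone.
7. Keeper goes to the upper station with the ether can.
8. Keeper goes back to the lower station alone.
9. Keeper goes to the upper station with the chlorine cylinder.
10. Keeper goes back to the lower station alone.
11. Keeper goes to the upper station with the peroxide.
12. Keeper goes back to the lower station alone.
13. Keeper goes to the upper station with the ammonia bottle.

Yes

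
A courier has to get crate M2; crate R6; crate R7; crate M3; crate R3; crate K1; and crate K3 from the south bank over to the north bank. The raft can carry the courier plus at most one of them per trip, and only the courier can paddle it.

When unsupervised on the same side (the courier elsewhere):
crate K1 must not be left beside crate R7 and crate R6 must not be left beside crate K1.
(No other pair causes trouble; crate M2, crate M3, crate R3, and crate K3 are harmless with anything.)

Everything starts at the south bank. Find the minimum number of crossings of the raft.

15

Counting alone: the courier can take at most 1 across per trip to the north bank, so moving all 7 needs at least 7 loaded trips out, with a return between consecutive ones — at least 13 crossings.
The safety rule pushes this higher. Following every safe sequence of crossings, the most of the 7 that can be at the north bank as the raft arrives there on crossing 13 is 6 — never all 7.
So no plan with fewer than 15 crossings exists, and this one achieves 15:
1. Courier goes to the north bank with crate K1.
2. Courier goes back to the south bank alone.
3. Courier goes to the north bank with crate M2.
4. Courier goes back to the south bank alone.
5. Courier goes to the north bank with crate R6.
6. Courier goes back to the south bank with crate K1.
7. Courier goes to the north bank with crate R7.
8. Courier goes back to the south bank alone.
9. Courier goes to the north bank with crate M3.
10. Courier goes back to the south bank alone.
11. Courier goes to the north bank with crate R3.
12. Courier goes back to the south bank alone.
13. Courier goes to the north bank with crate K3.
14. Courier goes back to the south bank alone.
15. Courier goes to the north bank with crate K1.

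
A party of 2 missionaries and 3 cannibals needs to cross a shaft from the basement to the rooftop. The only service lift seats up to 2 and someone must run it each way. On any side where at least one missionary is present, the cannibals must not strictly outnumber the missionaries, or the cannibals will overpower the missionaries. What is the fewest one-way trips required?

The cannibals already outnumber the missionaries at the basement before anyone moves, so the starting position itself is disallowed.

impossible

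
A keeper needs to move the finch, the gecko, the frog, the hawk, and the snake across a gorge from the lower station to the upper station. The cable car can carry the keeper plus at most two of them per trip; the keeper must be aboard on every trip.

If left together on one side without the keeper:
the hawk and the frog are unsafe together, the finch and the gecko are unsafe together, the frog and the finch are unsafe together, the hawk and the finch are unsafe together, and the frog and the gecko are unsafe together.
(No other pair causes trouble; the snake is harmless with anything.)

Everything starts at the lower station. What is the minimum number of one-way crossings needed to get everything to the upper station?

7

Counting alone: the keeper can take at most 2 across per trip to the upper station, so moving all 5 needs at least 3 loaded trips out, with a return between consecutive ones — at least 5 crossings.
The safety rule pushes this higher. Following every safe sequence of crossings, the most of the 5 that can be at the upper station as the cable car arrives there on crossing 5 is 4 — never all 5.
So no plan with fewer than 7 crossings exists, and this one achieves 7:
1. Keeper goes to the upper station with the finch and the frog.
2. Keeper goes back to the lower station with the finch.
3. Keeper goes to the upper station with the finch and the snake.
4. Keeper goes back to the lower station with the finch.
5. Keeper goes to the upper station with the gecko and the hawk.
6. Keeper goes back to the lower station with the frog.
7. Keeper goes to the upper station with the finch and the frog.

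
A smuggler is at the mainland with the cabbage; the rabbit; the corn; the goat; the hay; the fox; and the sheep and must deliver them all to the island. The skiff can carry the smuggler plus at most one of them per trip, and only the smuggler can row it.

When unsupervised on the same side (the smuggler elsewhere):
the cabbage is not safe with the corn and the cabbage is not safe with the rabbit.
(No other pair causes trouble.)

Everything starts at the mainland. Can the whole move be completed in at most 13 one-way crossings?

No

Counting alone: the smuggler can take at most 1 across per trip to the island, so moving all 7 needs at least 7 loaded trips out, with a return between consecutive ones — at least 13 crossings.
The safety rule pushes this higher. Following every safe sequence of crossings, the most of the 7 that can be at the island as the skiff arrives there on crossing 13 is 6 — never all 7.
So the move cannot be finished within 13 crossings. (The shortest complete plan takes 15:)
1. Smuggler goes to the island with the cabbage.
2. Smuggler goes back to the mainland alone.
3. Smuggler goes to the island with the rabbit.
4. Smuggler goes back to the mainland with the cabbage.
5. Smuggler goes to the island with the corn.
6. Smuggler goes back to the mainland alone.
7. Smuggler goes to the island with the goat.
8. Smuggler goes back to the mainland alone.
9. Smuggler goes to the island with the hay.
10. Smuggler goes back to the mainland alone.
11. Smuggler goes to the island with the fox.
12. Smuggler goes back to the mainland alone.
13. Smuggler goes to the island with the sheep.
14. Smuggler goes back to the mainland alone.
15. Smuggler goes to the island with the cabbage.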